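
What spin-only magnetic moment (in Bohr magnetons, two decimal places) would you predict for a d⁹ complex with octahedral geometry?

1.73 Bohr magnetons

Configuration: t₂g⁶ eg³ → 1 unpaired electron.
μ(spin-only) = √[1(1+2)] = √3 ≈ 1.73 Bohr magnetons.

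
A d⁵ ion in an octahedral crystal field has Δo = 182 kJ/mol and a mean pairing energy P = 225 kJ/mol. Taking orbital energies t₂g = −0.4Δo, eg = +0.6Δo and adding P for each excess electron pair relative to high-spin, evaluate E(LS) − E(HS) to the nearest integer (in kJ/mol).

High-spin d⁵ fills as t₂g³ eg² with CFSE 3(−0.4) + 2(+0.6) = 0.0Δo = 0 kJ/mol.
For low-spin the configuration is t₂g⁵ eg⁰: orbital energy -2.0 × 182 = -364 kJ/mol, and 2 additional pairs relative to high-spin add 450 kJ/mol, giving 86 kJ/mol.
The difference is 86 − (0) = 86 kJ/mol, so high-spin lies lower.

86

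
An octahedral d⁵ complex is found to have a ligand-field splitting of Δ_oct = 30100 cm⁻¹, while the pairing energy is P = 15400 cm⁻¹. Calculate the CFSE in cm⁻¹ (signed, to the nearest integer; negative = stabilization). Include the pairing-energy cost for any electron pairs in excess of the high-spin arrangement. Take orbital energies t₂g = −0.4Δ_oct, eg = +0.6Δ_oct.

Since Δ_oct = 30100 cm⁻¹ > P = 15400 cm⁻¹, the complex adopts the low-spin configuration.
Filling d⁵ accordingly: t₂g⁵ eg⁰.
Orbital CFSE = -2.0Δ_oct = -2.0 × 30100 = -60200 cm⁻¹.
Excess pairs vs high-spin: 2 − 0 = 2; pairing cost = +30800 cm⁻¹.
Net CFSE = -60200 + 30800 = -29400 cm⁻¹.

-29400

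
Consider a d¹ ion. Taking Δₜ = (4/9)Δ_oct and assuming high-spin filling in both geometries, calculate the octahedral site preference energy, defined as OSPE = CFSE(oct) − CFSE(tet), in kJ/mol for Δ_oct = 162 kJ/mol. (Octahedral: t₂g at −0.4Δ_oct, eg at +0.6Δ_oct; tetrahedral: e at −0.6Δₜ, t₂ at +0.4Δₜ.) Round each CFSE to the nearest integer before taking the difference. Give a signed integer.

In an octahedral site d¹ (HS) is t₂g¹ eg⁰, giving CFSE(oct) = -0.4Δ_oct = -65 kJ/mol.
Tetrahedral e¹ t₂⁰ gives -0.6Δₜ = -0.6 × (4/9) × 162 = -43 kJ/mol.
Subtracting, OSPE = -65 − (-43) = -22 kJ/mol.

-22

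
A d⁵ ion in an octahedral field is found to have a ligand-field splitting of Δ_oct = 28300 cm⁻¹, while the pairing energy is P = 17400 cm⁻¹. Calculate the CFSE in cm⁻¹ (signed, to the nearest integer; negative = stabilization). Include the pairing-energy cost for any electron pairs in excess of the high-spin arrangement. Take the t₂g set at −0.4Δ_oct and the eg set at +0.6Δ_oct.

Δ_oct > P, so pairing is preferred: the ground state is low-spin.
That gives t₂g⁵ eg⁰.
Orbital CFSE = -2.0Δ_oct = -2.0 × 28300 = -56600 cm⁻¹.
Excess pairs vs high-spin: 2 − 0 = 2; pairing cost = +34800 cm⁻¹.
Net CFSE = -56600 + 34800 = -21800 cm⁻¹.

-21800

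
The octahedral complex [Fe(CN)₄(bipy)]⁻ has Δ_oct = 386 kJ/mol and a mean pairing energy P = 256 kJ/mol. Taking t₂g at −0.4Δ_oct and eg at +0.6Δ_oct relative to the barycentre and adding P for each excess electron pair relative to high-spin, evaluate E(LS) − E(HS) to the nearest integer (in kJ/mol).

-260

Ligand charges: 4×(-1) from CN⁻ and 1×(+0) from bipy sum to -4; with overall charge -1, Fe is +3.
Fe is in group 8, so Fe³⁺ is d⁵ (8 − 3 = 5).
High-spin d⁵ fills as t₂g³ eg² with CFSE 3(−0.4) + 2(+0.6) = 0.0Δ_oct = 0 kJ/mol.
Low-spin: t₂g⁵ eg⁰, orbital CFSE = -2.0Δ_oct = -772 kJ/mol; plus 2 excess pairs × P = +512 kJ/mol; total -260 kJ/mol.
The difference is -260 − (0) = -260 kJ/mol, so low-spin lies lower.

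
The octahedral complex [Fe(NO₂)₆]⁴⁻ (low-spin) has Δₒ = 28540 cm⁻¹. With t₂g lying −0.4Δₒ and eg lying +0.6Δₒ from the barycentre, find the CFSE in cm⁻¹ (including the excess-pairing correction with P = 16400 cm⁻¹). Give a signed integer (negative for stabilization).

Each NO₂⁻ contributes -1; 6 × (-1) = -6. With overall charge -4, Fe is in the +2 oxidation state.
Fe²⁺: group 8, so d-count = 8 − 2 = 6.
Electron filling gives t₂g⁶ eg⁰.
CFSE(orbital) = 6×(-0.4Δₒ) + 0×(0.6Δₒ) = -2.4Δₒ; with Δₒ = 28540 cm⁻¹ that is -68496 cm⁻¹.
Pairing penalty: 3 pairs vs 1 in the high-spin reference → 2 extra × P = 32800 cm⁻¹.
Combining: -68496 + 32800 = -35696 cm⁻¹.

-35696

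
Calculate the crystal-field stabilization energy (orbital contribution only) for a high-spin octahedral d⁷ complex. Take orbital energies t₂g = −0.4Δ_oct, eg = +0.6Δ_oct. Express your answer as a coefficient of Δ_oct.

Configuration: t₂g⁵ eg².
CFSE = 5(-0.4Δ_oct) + 2(0.6Δ_oct) = -2.0Δ_oct + 1.2Δ_oct = -0.8Δ_oct.

-0.8 Δ_oct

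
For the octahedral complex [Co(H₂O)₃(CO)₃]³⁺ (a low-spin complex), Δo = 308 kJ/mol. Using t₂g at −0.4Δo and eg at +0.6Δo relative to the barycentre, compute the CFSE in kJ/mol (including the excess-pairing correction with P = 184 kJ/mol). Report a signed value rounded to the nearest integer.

Ligand charges: 3×(+0) from H₂O and 3×(+0) from CO sum to +0; with overall charge +3, Co is +3.
Co is in group 9, so Co³⁺ is d⁶ (9 − 3 = 6).
Configuration: t₂g⁶ eg⁰.
CFSE(orbital) = 6×(-0.4Δo) + 0×(0.6Δo) = -2.4Δo; with Δo = 308 kJ/mol that is -739 kJ/mol.
Relative to high-spin t₂g⁴ eg² (1 paired), the low-spin configuration has 2 additional pairs, contributing +2 × 184 = +368 kJ/mol.
Overall CFSE = -739 + 368 = -371 kJ/mol.

-371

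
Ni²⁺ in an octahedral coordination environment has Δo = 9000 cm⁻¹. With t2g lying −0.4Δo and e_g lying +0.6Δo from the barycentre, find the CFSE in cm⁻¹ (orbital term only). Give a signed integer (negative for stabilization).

Ni sits in group 10; removing 2 electrons leaves Ni²⁺ with 10 − 2 = 8 d electrons.
Configuration: t2g^6 e_g^2.
The orbital stabilization is -1.2Δo = -1.2 × 9000 = -10800 cm⁻¹.

-10800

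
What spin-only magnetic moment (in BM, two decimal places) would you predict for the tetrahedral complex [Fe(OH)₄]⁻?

Each OH⁻ contributes -1; 4 × (-1) = -4. With overall charge -1, Fe is in the +3 oxidation state.
Fe³⁺: group 8, so d-count = 8 − 3 = 5.
Tetrahedral splitting is small, so the complex is high-spin.
Configuration: e^2 t2^3 → 5 unpaired electrons.
μ(spin-only) = √[5(5+2)] = √35 ≈ 5.92 BM.

5.92 BM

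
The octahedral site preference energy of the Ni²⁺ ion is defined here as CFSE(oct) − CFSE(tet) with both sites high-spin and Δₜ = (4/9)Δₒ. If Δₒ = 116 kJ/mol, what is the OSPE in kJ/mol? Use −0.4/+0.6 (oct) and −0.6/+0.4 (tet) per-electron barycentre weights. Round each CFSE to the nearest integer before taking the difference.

-98

Ni²⁺: group 10, so d-count = 10 − 2 = 8.
In an octahedral site d⁸ (HS) is t₂g⁶ eg², giving CFSE(oct) = -1.2Δₒ = -139 kJ/mol.
Tetrahedral e⁴ t₂⁴ gives -0.8Δₜ = -0.8 × (4/9) × 116 = -41 kJ/mol.
Subtracting, OSPE = -139 − (-41) = -98 kJ/mol.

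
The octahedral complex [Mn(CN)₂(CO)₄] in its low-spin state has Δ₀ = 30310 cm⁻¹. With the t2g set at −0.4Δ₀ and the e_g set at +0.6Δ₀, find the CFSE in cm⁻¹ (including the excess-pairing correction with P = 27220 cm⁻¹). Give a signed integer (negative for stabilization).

Ligand charges: 2×(-1) from CN⁻ and 4×(+0) from CO sum to -2; with overall charge +0, Mn is +2.
Mn²⁺: group 7, so d-count = 7 − 2 = 5.
Electron filling gives t2g^5 e_g^0.
Orbital CFSE = 5(-0.4) + 0(0.6) = -2.0Δ₀ = -2.0 × 30310 = -60620 cm⁻¹.
Pairing penalty: 2 pairs vs 0 in the high-spin reference → 2 extra × P = 54440 cm⁻¹.
Combining: -60620 + 54440 = -6180 cm⁻¹.

-6180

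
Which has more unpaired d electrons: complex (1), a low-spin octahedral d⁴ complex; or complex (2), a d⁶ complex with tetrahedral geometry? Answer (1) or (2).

(1): t₂g⁴ eg⁰ → 2 unpaired.
(2): With tetrahedral geometry the complex is necessarily high-spin; e³ t₂³ → 4 unpaired.
So (2) has more unpaired electrons.

(2)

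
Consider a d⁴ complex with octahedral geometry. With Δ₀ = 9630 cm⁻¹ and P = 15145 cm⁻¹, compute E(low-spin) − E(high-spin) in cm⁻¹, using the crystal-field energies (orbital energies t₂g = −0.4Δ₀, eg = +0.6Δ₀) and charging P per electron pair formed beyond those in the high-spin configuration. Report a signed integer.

5515

In the high-spin limit (t₂g³ eg¹) the orbital term is -0.6Δ₀ = -5778 cm⁻¹, with no excess pairing.
Low-spin t₂g⁴ eg⁰ gives -1.6Δ₀ = -15408 cm⁻¹, but forming 1 extra pair costs 1P = 15145 cm⁻¹, so E(LS) = -15408 + 15145 = -263 cm⁻¹.
The difference is -263 − (-5778) = 5515 cm⁻¹, so high-spin lies lower.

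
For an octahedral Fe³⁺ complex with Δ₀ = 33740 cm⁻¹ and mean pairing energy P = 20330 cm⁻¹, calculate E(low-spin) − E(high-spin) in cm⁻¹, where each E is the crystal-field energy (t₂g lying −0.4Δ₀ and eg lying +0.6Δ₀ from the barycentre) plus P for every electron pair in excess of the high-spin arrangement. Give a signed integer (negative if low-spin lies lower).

-26820

Group 8 minus oxidation state +3 gives a d⁵ configuration for Fe³⁺.
In the high-spin limit (t₂g³ eg²) the orbital term is 0.0Δ₀ = 0 cm⁻¹, with no excess pairing.
Low-spin t₂g⁵ eg⁰ gives -2.0Δ₀ = -67480 cm⁻¹, but forming 2 extra pairs costs 2P = 40660 cm⁻¹, so E(LS) = -67480 + 40660 = -26820 cm⁻¹.
E(LS) − E(HS) = -26820 − (0) = -26820 cm⁻¹.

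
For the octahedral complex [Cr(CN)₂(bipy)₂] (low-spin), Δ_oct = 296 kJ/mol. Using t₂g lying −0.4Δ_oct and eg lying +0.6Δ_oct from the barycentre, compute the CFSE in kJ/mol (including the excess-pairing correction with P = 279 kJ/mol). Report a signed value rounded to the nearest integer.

Ligand charges: 2×(-1) from CN⁻ and 2×(+0) from bipy sum to -2; with overall charge +0, Cr is +2.
Cr²⁺: group 6, so d-count = 6 − 2 = 4.
The d⁴ electrons fill as t₂g⁴ eg⁰.
CFSE(orbital) = 4×(-0.4Δ_oct) + 0×(0.6Δ_oct) = -1.6Δ_oct; with Δ_oct = 296 kJ/mol that is -474 kJ/mol.
Pairing penalty: 1 pair vs 0 in the high-spin reference → 1 extra × P = 279 kJ/mol.
Net CFSE = -474 + 279 = -195 kJ/mol.

-195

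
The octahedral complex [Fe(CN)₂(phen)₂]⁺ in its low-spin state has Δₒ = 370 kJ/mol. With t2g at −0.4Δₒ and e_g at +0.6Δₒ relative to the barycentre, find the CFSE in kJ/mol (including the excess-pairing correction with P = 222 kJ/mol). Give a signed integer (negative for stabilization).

Ligand charges: 2×(-1) from CN⁻ and 2×(+0) from phen sum to -2; with overall charge +1, Fe is +3.
Fe is in group 8, so Fe³⁺ is d⁵ (8 − 3 = 5).
Electron filling gives t2g^5 e_g^0.
Orbital CFSE = 5(-0.4) + 0(0.6) = -2.0Δₒ = -2.0 × 370 = -740 kJ/mol.
Relative to high-spin t2g^3 e_g^2 (0 paired), the low-spin configuration has 2 additional pairs, contributing +2 × 222 = +444 kJ/mol.
Overall CFSE = -740 + 444 = -296 kJ/mol.

-296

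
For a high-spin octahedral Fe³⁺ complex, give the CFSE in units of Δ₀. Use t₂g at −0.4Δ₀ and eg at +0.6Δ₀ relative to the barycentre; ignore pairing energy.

0.0 Δ₀

Fe is in group 8, so Fe³⁺ is d⁵ (8 − 3 = 5).
Configuration: t₂g³ eg².
CFSE = 3(-0.4Δ₀) + 2(0.6Δ₀) = -1.2Δ₀ + 1.2Δ₀ = 0.0Δ₀.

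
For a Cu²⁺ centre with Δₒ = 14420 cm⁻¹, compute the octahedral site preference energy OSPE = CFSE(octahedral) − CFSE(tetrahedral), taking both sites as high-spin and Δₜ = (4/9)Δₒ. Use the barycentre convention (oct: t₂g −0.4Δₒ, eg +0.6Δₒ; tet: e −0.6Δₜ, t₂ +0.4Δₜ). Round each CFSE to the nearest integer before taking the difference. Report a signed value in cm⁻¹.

Cu²⁺: group 11, so d-count = 11 − 2 = 9.
Octahedral (high-spin): t2g^6 e_g^3, CFSE = 6(−0.4) + 3(+0.6) = -0.6Δₒ = -0.6 × 14420 = -8652 cm⁻¹.
Tetrahedral: e^4 t2^5, CFSE = 4(−0.6) + 5(+0.4) = -0.4Δₜ = -0.4 × (4/9) × 14420 = -2564 cm⁻¹.
OSPE = CFSE(oct) − CFSE(tet) = -8652 − (-2564) = -6088 cm⁻¹.

-6088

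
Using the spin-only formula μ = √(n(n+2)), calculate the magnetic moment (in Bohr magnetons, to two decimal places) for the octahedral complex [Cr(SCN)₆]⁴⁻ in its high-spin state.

Each SCN⁻ contributes -1; 6 × (-1) = -6. With overall charge -4, Cr is in the +2 oxidation state.
Cr is in group 6, so Cr²⁺ is d⁴ (6 − 2 = 4).
Configuration: t₂g³ eg¹ → 4 unpaired electrons.
μ(spin-only) = √[4(4+2)] = √24 ≈ 4.90 Bohr magnetons.

4.90 Bohr magnetons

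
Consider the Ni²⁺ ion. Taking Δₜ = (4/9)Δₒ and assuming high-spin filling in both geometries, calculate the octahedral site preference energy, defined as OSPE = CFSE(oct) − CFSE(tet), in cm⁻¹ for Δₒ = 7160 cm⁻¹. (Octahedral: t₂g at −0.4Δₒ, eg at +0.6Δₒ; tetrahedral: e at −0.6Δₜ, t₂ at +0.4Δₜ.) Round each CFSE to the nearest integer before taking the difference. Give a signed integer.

-6046

Ni is in group 10, so Ni²⁺ is d⁸ (10 − 2 = 8).
Octahedral (high-spin): t2g^6 e_g^2, CFSE = 6(−0.4) + 2(+0.6) = -1.2Δₒ = -1.2 × 7160 = -8592 cm⁻¹.
Tetrahedral e^4 t2^4 gives -0.8Δₜ = -0.8 × (4/9) × 7160 = -2546 cm⁻¹.
OSPE = CFSE(oct) − CFSE(tet) = -8592 − (-2546) = -6046 cm⁻¹.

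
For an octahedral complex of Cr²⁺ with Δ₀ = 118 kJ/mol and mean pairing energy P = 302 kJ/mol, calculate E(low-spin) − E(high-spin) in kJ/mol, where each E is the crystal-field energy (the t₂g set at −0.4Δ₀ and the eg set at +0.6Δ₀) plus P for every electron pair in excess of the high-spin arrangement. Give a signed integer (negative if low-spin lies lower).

184

Cr²⁺: group 6, so d-count = 6 − 2 = 4.
In the high-spin limit (t₂g³ eg¹) the orbital term is -0.6Δ₀ = -71 kJ/mol, with no excess pairing.
For low-spin the configuration is t₂g⁴ eg⁰: orbital energy -1.6 × 118 = -189 kJ/mol, and 1 additional pair relative to high-spin adds 302 kJ/mol, giving 113 kJ/mol.
The difference is 113 − (-71) = 184 kJ/mol, so high-spin lies lower.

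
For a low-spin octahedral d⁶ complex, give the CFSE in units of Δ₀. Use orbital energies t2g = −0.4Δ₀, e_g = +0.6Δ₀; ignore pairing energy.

Configuration: t2g^6 e_g^0.
CFSE = 6(-0.4Δ₀) + 0(0.6Δ₀) = -2.4Δ₀ + 0.0Δ₀ = -2.4Δ₀.

-2.4 Δ₀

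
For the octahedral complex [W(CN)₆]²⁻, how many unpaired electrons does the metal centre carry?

Each CN⁻ contributes -1; 6 × (-1) = -6. With overall charge -2, W is in the +4 oxidation state.
W sits in group 6; removing 4 electrons leaves W⁴⁺ with 6 − 4 = 2 d electrons.
For octahedral d² the high- and low-spin configurations coincide.
Configuration: t2g^2 e_g^0, giving 2 unpaired electrons.

2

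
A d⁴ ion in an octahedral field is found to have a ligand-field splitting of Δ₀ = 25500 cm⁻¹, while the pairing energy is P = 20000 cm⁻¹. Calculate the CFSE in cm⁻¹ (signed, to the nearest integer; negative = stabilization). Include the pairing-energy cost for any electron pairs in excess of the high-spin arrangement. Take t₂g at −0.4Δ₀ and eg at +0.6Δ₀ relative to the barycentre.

Since Δ₀ = 25500 cm⁻¹ > P = 20000 cm⁻¹, the complex adopts the low-spin configuration.
That gives t₂g⁴ eg⁰.
Orbital CFSE = -1.6Δ₀ = -1.6 × 25500 = -40800 cm⁻¹.
Excess pairs vs high-spin: 1 − 0 = 1; pairing cost = +20000 cm⁻¹.
Net CFSE = -40800 + 20000 = -20800 cm⁻¹.

-20800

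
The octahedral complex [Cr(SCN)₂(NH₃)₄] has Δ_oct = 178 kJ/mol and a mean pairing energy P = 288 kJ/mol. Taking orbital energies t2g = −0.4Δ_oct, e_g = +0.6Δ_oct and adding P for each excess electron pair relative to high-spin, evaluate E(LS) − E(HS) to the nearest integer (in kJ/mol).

Ligand charges: 2×(-1) from SCN⁻ and 4×(+0) from NH₃ sum to -2; with overall charge +0, Cr is +2.
Cr²⁺: group 6, so d-count = 6 − 2 = 4.
High-spin d⁴ fills as t2g^3 e_g^1 with CFSE 3(−0.4) + 1(+0.6) = -0.6Δ_oct = -107 kJ/mol.
Low-spin t2g^4 e_g^0 gives -1.6Δ_oct = -285 kJ/mol, but forming 1 extra pair costs 1P = 288 kJ/mol, so E(LS) = -285 + 288 = 3 kJ/mol.
The difference is 3 − (-107) = 110 kJ/mol, so high-spin lies lower.

110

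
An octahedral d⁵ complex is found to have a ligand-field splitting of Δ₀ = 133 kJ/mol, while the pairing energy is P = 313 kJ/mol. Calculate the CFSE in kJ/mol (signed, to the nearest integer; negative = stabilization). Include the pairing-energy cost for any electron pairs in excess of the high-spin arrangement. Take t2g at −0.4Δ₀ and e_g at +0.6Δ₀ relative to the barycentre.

0

Here Δ₀ < P (133 < 313), so the high-spin state is favoured.
Configuration: t2g^3 e_g^2.
Orbital CFSE = 0.0Δ₀ = 0.0 × 133 = 0 kJ/mol.
High-spin has no excess pairs, so no pairing correction applies.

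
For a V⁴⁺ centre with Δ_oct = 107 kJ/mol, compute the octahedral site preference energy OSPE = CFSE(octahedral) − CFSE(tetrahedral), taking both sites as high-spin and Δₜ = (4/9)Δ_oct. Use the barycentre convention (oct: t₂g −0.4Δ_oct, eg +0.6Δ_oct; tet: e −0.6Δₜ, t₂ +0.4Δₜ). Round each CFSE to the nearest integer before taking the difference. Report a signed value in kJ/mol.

Group 5 minus oxidation state +4 gives a d¹ configuration for V⁴⁺.
In an octahedral site d¹ (HS) is t2g^1 e_g^0, giving CFSE(oct) = -0.4Δ_oct = -43 kJ/mol.
Tetrahedral: e^1 t2^0, CFSE = 1(−0.6) + 0(+0.4) = -0.6Δₜ = -0.6 × (4/9) × 107 = -29 kJ/mol.
Subtracting, OSPE = -43 − (-29) = -14 kJ/mol.

-14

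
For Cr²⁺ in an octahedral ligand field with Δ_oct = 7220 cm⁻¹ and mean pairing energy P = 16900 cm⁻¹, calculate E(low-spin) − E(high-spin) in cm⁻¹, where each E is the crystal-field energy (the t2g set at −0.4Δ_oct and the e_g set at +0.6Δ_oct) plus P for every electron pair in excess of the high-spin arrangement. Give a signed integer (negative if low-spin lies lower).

Group 6 minus oxidation state +2 gives a d⁴ configuration for Cr²⁺.
High-spin d⁴ fills as t2g^3 e_g^1 with CFSE 3(−0.4) + 1(+0.6) = -0.6Δ_oct = -4332 cm⁻¹.
Low-spin t2g^4 e_g^0 gives -1.6Δ_oct = -11552 cm⁻¹, but forming 1 extra pair costs 1P = 16900 cm⁻¹, so E(LS) = -11552 + 16900 = 5348 cm⁻¹.
E(LS) − E(HS) = 5348 − (-4332) = 9680 cm⁻¹.

9680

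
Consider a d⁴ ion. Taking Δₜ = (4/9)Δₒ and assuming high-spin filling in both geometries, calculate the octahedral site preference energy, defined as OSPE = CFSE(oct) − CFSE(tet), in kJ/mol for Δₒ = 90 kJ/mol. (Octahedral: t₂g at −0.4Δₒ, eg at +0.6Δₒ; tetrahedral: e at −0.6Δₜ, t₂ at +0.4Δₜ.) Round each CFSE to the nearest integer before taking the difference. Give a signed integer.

Octahedral (high-spin): t₂g³ eg¹, CFSE = 3(−0.4) + 1(+0.6) = -0.6Δₒ = -0.6 × 90 = -54 kJ/mol.
In a tetrahedral site the filling is e² t₂²: CFSE(tet) = -0.4Δₜ = -0.4 × (4/9)(90) = -16 kJ/mol.
OSPE = CFSE(oct) − CFSE(tet) = -54 − (-16) = -38 kJ/mol.

-38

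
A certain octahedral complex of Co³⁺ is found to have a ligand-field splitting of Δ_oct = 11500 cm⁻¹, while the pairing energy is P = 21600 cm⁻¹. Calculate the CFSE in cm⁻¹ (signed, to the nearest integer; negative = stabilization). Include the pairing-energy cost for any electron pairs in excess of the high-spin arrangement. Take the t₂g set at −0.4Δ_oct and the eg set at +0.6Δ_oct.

Co sits in group 9; removing 3 electrons leaves Co³⁺ with 9 − 3 = 6 d electrons.
Δ_oct < P, so pairing is avoided: the ground state is high-spin.
Filling d⁶ accordingly: t₂g⁴ eg².
Orbital CFSE = -0.4Δ_oct = -0.4 × 11500 = -4600 cm⁻¹.
High-spin has no excess pairs, so no pairing correction applies.

-4600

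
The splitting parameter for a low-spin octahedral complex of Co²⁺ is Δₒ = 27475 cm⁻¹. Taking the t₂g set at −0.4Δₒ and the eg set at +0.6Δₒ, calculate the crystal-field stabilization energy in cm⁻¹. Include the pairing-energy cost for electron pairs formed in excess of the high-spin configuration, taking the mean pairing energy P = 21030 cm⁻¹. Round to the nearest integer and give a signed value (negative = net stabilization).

Co sits in group 9; removing 2 electrons leaves Co²⁺ with 9 − 2 = 7 d electrons.
Configuration: t₂g⁶ eg¹.
Orbital CFSE = 6(-0.4) + 1(0.6) = -1.8Δₒ = -1.8 × 27475 = -49455 cm⁻¹.
Pairing penalty: 3 pairs vs 2 in the high-spin reference → 1 extra × P = 21030 cm⁻¹.
Net CFSE = -49455 + 21030 = -28425 cm⁻¹.

-28425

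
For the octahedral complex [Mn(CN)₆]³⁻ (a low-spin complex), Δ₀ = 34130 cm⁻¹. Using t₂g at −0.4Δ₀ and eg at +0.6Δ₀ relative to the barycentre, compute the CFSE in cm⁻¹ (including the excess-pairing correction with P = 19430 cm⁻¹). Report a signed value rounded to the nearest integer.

-35178

Each CN⁻ contributes -1; 6 × (-1) = -6. With overall charge -3, Mn is in the +3 oxidation state.
Mn sits in group 7; removing 3 electrons leaves Mn³⁺ with 7 − 3 = 4 d electrons.
Configuration: t₂g⁴ eg⁰.
CFSE(orbital) = 4×(-0.4Δ₀) + 0×(0.6Δ₀) = -1.6Δ₀; with Δ₀ = 34130 cm⁻¹ that is -54608 cm⁻¹.
Relative to high-spin t₂g³ eg¹ (0 paired), the low-spin configuration has 1 additional pair, contributing +1 × 19430 = +19430 cm⁻¹.
Overall CFSE = -54608 + 19430 = -35178 cm⁻¹.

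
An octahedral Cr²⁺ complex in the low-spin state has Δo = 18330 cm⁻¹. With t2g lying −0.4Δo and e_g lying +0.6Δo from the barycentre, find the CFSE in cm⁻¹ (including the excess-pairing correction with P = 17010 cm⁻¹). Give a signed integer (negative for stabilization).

Cr²⁺: group 6, so d-count = 6 − 2 = 4.
Electron filling gives t2g^4 e_g^0.
CFSE(orbital) = 4×(-0.4Δo) + 0×(0.6Δo) = -1.6Δo; with Δo = 18330 cm⁻¹ that is -29328 cm⁻¹.
Pairing penalty: 1 pair vs 0 in the high-spin reference → 1 extra × P = 17010 cm⁻¹.
Combining: -29328 + 17010 = -12318 cm⁻¹.

-12318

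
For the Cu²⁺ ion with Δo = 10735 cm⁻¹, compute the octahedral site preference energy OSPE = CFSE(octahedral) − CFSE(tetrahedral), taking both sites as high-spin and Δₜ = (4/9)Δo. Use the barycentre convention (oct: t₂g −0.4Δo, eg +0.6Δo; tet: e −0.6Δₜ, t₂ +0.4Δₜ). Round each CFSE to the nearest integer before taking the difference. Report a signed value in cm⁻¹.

-4533

Cu is in group 11, so Cu²⁺ is d⁹ (11 − 2 = 9).
Octahedral high-spin t2g^6 e_g^3: CFSE = -0.6 × 10735 = -6441 cm⁻¹.
In a tetrahedral site the filling is e^4 t2^5: CFSE(tet) = -0.4Δₜ = -0.4 × (4/9)(10735) = -1908 cm⁻¹.
OSPE = CFSE(oct) − CFSE(tet) = -6441 − (-1908) = -4533 cm⁻¹.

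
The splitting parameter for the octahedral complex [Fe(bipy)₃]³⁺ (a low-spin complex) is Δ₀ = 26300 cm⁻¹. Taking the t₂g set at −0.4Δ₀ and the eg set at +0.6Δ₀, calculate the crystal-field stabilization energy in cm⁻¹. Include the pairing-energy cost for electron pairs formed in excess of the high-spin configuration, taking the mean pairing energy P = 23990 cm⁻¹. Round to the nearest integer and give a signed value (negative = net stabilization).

-4620

bipy is neutral, so the +3 overall charge sits on Fe: oxidation state +3.
Fe³⁺: group 8, so d-count = 8 − 3 = 5.
Configuration: t₂g⁵ eg⁰.
The orbital stabilization is -2.0Δ₀ = -2.0 × 26300 = -52600 cm⁻¹.
High-spin d⁵ would be t₂g³ eg² with 0 pairs; low-spin has 2, so 2 excess pairs cost +2P = +47980 cm⁻¹.
Net CFSE = -52600 + 47980 = -4620 cm⁻¹.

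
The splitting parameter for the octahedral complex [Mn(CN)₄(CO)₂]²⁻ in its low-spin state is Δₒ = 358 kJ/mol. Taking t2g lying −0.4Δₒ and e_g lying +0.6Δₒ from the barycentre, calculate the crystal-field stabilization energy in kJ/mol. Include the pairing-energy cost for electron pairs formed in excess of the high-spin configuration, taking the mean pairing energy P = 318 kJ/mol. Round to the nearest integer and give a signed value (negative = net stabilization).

Ligand charges: 4×(-1) from CN⁻ and 2×(+0) from CO sum to -4; with overall charge -2, Mn is +2.
Group 7 minus oxidation state +2 gives a d⁵ configuration for Mn²⁺.
Configuration: t2g^5 e_g^0.
Orbital CFSE = 5(-0.4) + 0(0.6) = -2.0Δₒ = -2.0 × 358 = -716 kJ/mol.
Pairing penalty: 2 pairs vs 0 in the high-spin reference → 2 extra × P = 636 kJ/mol.
Net CFSE = -716 + 636 = -80 kJ/mol.

-80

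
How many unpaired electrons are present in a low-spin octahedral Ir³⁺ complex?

0

Ir³⁺: group 9, so d-count = 9 − 3 = 6.
Configuration: t2g^6 e_g^0, giving 0 unpaired electrons.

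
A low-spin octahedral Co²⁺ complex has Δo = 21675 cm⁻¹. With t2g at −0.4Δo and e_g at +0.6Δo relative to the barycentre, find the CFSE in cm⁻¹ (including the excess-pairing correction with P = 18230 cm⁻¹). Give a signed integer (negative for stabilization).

-20785

Co is in group 9, so Co²⁺ is d⁷ (9 − 2 = 7).
The d⁷ electrons fill as t2g^6 e_g^1.
Orbital CFSE = 6(-0.4) + 1(0.6) = -1.8Δo = -1.8 × 21675 = -39015 cm⁻¹.
High-spin d⁷ would be t2g^5 e_g^2 with 2 pairs; low-spin has 3, so 1 excess pair costs +1P = +18230 cm⁻¹.
Overall CFSE = -39015 + 18230 = -20785 cm⁻¹.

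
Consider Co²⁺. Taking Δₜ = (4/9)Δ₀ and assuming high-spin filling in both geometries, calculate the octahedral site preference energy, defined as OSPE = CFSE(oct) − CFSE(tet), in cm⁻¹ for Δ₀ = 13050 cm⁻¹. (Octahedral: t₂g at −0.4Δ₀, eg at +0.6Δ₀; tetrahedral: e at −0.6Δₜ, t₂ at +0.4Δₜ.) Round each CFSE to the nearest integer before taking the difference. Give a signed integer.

Co is in group 9, so Co²⁺ is d⁷ (9 − 2 = 7).
In an octahedral site d⁷ (HS) is t2g^5 e_g^2, giving CFSE(oct) = -0.8Δ₀ = -10440 cm⁻¹.
Tetrahedral: e^4 t2^3, CFSE = 4(−0.6) + 3(+0.4) = -1.2Δₜ = -1.2 × (4/9) × 13050 = -6960 cm⁻¹.
Subtracting, OSPE = -10440 − (-6960) = -3480 cm⁻¹.

-3480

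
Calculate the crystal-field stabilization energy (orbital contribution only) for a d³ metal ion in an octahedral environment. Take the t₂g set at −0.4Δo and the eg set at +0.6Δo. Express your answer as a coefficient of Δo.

For octahedral d³ the high- and low-spin configurations coincide.
Configuration: t₂g³ eg⁰.
CFSE = 3(-0.4Δo) + 0(0.6Δo) = -1.2Δo + 0.0Δo = -1.2Δo.

-1.2 Δo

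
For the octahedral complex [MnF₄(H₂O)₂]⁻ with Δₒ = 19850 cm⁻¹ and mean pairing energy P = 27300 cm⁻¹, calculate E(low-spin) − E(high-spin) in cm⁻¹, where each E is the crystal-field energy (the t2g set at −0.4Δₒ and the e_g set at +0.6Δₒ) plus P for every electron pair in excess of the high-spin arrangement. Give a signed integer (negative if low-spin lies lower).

7450

Ligand charges: 4×(-1) from F⁻ and 2×(+0) from H₂O sum to -4; with overall charge -1, Mn is +3.
Mn³⁺: group 7, so d-count = 7 − 3 = 4.
High-spin d⁴ fills as t2g^3 e_g^1 with CFSE 3(−0.4) + 1(+0.6) = -0.6Δₒ = -11910 cm⁻¹.
Low-spin t2g^4 e_g^0 gives -1.6Δₒ = -31760 cm⁻¹, but forming 1 extra pair costs 1P = 27300 cm⁻¹, so E(LS) = -31760 + 27300 = -4460 cm⁻¹.
E(LS) − E(HS) = -4460 − (-11910) = 7450 cm⁻¹.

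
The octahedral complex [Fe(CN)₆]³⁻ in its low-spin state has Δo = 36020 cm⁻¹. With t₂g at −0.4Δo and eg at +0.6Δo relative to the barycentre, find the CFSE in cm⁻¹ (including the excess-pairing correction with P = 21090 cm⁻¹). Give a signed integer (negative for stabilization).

Each CN⁻ contributes -1; 6 × (-1) = -6. With overall charge -3, Fe is in the +3 oxidation state.
Fe sits in group 8; removing 3 electrons leaves Fe³⁺ with 8 − 3 = 5 d electrons.
Configuration: t₂g⁵ eg⁰.
Orbital CFSE = 5(-0.4) + 0(0.6) = -2.0Δo = -2.0 × 36020 = -72040 cm⁻¹.
Pairing penalty: 2 pairs vs 0 in the high-spin reference → 2 extra × P = 42180 cm⁻¹.
Overall CFSE = -72040 + 42180 = -29860 cm⁻¹.

-29860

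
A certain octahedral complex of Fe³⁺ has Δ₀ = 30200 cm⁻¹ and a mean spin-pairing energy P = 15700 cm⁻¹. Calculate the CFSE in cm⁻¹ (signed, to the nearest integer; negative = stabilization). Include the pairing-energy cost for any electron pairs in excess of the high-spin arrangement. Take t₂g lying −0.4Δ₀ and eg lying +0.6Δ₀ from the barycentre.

-29000

Fe is in group 8, so Fe³⁺ is d⁵ (8 − 3 = 5).
Here Δ₀ > P (30200 > 15700), so the low-spin state is favoured.
That gives t₂g⁵ eg⁰.
Orbital CFSE = -2.0Δ₀ = -2.0 × 30200 = -60400 cm⁻¹.
Excess pairs vs high-spin: 2 − 0 = 2; pairing cost = +31400 cm⁻¹.
Net CFSE = -60400 + 31400 = -29000 cm⁻¹.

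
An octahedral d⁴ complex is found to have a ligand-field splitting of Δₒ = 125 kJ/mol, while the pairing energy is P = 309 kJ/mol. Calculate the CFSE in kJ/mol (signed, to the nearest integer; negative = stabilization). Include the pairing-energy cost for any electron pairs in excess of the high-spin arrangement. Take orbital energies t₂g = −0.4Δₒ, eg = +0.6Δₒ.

-75

Δₒ < P, so pairing is avoided: the ground state is high-spin.
That gives t₂g³ eg¹.
Orbital CFSE = -0.6Δₒ = -0.6 × 125 = -75 kJ/mol.
High-spin has no excess pairs, so no pairing correction applies.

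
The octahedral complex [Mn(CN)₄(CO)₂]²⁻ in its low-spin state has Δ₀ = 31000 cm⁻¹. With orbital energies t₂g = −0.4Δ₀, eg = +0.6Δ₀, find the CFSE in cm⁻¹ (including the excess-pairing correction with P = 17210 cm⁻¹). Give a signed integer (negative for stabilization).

-27580

Ligand charges: 4×(-1) from CN⁻ and 2×(+0) from CO sum to -4; with overall charge -2, Mn is +2.
Mn is in group 7, so Mn²⁺ is d⁵ (7 − 2 = 5).
The d⁵ electrons fill as t₂g⁵ eg⁰.
CFSE(orbital) = 5×(-0.4Δ₀) + 0×(0.6Δ₀) = -2.0Δ₀; with Δ₀ = 31000 cm⁻¹ that is -62000 cm⁻¹.
Relative to high-spin t₂g³ eg² (0 paired), the low-spin configuration has 2 additional pairs, contributing +2 × 17210 = +34420 cm⁻¹.
Combining: -62000 + 34420 = -27580 cm⁻¹.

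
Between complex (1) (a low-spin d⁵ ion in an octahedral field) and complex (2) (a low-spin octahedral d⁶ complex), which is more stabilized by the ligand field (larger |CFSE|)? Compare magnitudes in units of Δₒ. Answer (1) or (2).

(1): t2g^5 e_g^0, CFSE = -2.0Δₒ.
(2): t₂g⁶ eg⁰, CFSE = -2.4Δₒ.
So (2) has the larger |CFSE|.

(2)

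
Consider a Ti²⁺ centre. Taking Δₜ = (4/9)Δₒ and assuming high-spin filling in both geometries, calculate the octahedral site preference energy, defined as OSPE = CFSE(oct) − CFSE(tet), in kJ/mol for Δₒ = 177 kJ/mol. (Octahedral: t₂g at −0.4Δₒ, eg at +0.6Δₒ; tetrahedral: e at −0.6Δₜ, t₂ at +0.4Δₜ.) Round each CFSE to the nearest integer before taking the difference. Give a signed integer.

-48

Ti sits in group 4; removing 2 electrons leaves Ti²⁺ with 4 − 2 = 2 d electrons.
In an octahedral site d² (HS) is t₂g² eg⁰, giving CFSE(oct) = -0.8Δₒ = -142 kJ/mol.
Tetrahedral e² t₂⁰ gives -1.2Δₜ = -1.2 × (4/9) × 177 = -94 kJ/mol.
OSPE = CFSE(oct) − CFSE(tet) = -142 − (-94) = -48 kJ/mol.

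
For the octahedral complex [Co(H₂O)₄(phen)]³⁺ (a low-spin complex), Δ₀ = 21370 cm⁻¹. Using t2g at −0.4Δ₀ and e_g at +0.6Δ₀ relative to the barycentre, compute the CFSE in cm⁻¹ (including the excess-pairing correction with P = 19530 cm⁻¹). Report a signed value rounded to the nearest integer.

Ligand charges: 4×(+0) from H₂O and 1×(+0) from phen sum to +0; with overall charge +3, Co is +3.
Co is in group 9, so Co³⁺ is d⁶ (9 − 3 = 6).
Configuration: t2g^6 e_g^0.
The orbital stabilization is -2.4Δ₀ = -2.4 × 21370 = -51288 cm⁻¹.
Relative to high-spin t2g^4 e_g^2 (1 paired), the low-spin configuration has 2 additional pairs, contributing +2 × 19530 = +39060 cm⁻¹.
Overall CFSE = -51288 + 39060 = -12228 cm⁻¹.

-12228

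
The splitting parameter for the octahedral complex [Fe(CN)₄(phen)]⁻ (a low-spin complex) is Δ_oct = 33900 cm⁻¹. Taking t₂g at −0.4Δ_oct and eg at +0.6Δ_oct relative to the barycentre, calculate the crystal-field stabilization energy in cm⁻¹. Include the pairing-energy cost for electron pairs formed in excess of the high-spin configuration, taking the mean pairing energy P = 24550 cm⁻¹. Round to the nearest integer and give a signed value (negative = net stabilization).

Ligand charges: 4×(-1) from CN⁻ and 1×(+0) from phen sum to -4; with overall charge -1, Fe is +3.
Fe is in group 8, so Fe³⁺ is d⁵ (8 − 3 = 5).
The d⁵ electrons fill as t₂g⁵ eg⁰.
Orbital CFSE = 5(-0.4) + 0(0.6) = -2.0Δ_oct = -2.0 × 33900 = -67800 cm⁻¹.
Relative to high-spin t₂g³ eg² (0 paired), the low-spin configuration has 2 additional pairs, contributing +2 × 24550 = +49100 cm⁻¹.
Overall CFSE = -67800 + 49100 = -18700 cm⁻¹.

-18700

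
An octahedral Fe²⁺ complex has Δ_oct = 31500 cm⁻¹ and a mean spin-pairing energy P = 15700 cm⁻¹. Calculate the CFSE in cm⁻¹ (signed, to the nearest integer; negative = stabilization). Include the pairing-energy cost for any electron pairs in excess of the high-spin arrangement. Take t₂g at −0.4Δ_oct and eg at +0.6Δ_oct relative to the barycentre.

Group 8 minus oxidation state +2 gives a d⁶ configuration for Fe²⁺.
Here Δ_oct > P (31500 > 15700), so the low-spin state is favoured.
Filling d⁶ accordingly: t₂g⁶ eg⁰.
Orbital CFSE = -2.4Δ_oct = -2.4 × 31500 = -75600 cm⁻¹.
Excess pairs vs high-spin: 3 − 1 = 2; pairing cost = +31400 cm⁻¹.
Net CFSE = -75600 + 31400 = -44200 cm⁻¹.

-44200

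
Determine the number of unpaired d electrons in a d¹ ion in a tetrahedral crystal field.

With tetrahedral geometry the complex is necessarily high-spin.
Configuration: e¹ t₂⁰, giving 1 unpaired electron.

1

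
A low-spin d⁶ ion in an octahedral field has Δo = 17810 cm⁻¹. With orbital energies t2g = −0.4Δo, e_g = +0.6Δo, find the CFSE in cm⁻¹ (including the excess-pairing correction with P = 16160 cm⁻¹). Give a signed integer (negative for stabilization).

Configuration: t2g^6 e_g^0.
CFSE(orbital) = 6×(-0.4Δo) + 0×(0.6Δo) = -2.4Δo; with Δo = 17810 cm⁻¹ that is -42744 cm⁻¹.
Relative to high-spin t2g^4 e_g^2 (1 paired), the low-spin configuration has 2 additional pairs, contributing +2 × 16160 = +32320 cm⁻¹.
Net CFSE = -42744 + 32320 = -10424 cm⁻¹.

-10424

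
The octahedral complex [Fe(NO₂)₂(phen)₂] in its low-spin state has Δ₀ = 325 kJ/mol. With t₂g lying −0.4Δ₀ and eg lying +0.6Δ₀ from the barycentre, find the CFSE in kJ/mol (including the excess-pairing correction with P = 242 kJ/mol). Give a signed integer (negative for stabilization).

Ligand charges: 2×(-1) from NO₂⁻ and 2×(+0) from phen sum to -2; with overall charge +0, Fe is +2.
Fe sits in group 8; removing 2 electrons leaves Fe²⁺ with 8 − 2 = 6 d electrons.
The d⁶ electrons fill as t₂g⁶ eg⁰.
The orbital stabilization is -2.4Δ₀ = -2.4 × 325 = -780 kJ/mol.
Pairing penalty: 3 pairs vs 1 in the high-spin reference → 2 extra × P = 484 kJ/mol.
Combining: -780 + 484 = -296 kJ/mol.

-296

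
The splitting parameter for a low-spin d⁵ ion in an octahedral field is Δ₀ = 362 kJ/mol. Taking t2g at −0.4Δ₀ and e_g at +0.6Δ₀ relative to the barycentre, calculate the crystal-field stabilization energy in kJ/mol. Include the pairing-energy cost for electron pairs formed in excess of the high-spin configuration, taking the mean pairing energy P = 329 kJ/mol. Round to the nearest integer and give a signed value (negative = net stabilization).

Configuration: t2g^5 e_g^0.
Orbital CFSE = 5(-0.4) + 0(0.6) = -2.0Δ₀ = -2.0 × 362 = -724 kJ/mol.
Pairing penalty: 2 pairs vs 0 in the high-spin reference → 2 extra × P = 658 kJ/mol.
Combining: -724 + 658 = -66 kJ/mol.

-66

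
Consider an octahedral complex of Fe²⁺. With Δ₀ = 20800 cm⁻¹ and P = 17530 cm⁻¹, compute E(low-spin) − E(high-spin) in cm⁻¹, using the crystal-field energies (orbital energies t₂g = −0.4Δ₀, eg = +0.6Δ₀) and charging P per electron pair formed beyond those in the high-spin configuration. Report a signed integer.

-6540

Fe is in group 8, so Fe²⁺ is d⁶ (8 − 2 = 6).
High-spin: t₂g⁴ eg², CFSE = -0.4Δ₀ = -8320 cm⁻¹.
Low-spin: t₂g⁶ eg⁰, orbital CFSE = -2.4Δ₀ = -49920 cm⁻¹; plus 2 excess pairs × P = +35060 cm⁻¹; total -14860 cm⁻¹.
E(LS) − E(HS) = -14860 − (-8320) = -6540 cm⁻¹.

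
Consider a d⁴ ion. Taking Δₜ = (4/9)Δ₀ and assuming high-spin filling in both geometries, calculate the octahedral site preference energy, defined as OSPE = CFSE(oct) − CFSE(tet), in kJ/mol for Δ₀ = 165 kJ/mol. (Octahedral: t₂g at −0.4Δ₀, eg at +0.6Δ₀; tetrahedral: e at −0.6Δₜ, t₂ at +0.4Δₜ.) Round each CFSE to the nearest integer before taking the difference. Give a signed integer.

Octahedral (high-spin): t2g^3 e_g^1, CFSE = 3(−0.4) + 1(+0.6) = -0.6Δ₀ = -0.6 × 165 = -99 kJ/mol.
Tetrahedral: e^2 t2^2, CFSE = 2(−0.6) + 2(+0.4) = -0.4Δₜ = -0.4 × (4/9) × 165 = -29 kJ/mol.
OSPE = -99 − (-29) = -70 kJ/mol.

-70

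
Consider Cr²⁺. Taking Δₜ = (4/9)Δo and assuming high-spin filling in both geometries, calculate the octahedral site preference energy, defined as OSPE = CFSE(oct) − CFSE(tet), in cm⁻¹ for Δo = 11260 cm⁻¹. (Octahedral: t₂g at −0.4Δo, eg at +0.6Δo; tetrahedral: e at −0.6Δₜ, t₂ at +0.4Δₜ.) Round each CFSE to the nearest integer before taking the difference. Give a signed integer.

Cr sits in group 6; removing 2 electrons leaves Cr²⁺ with 6 − 2 = 4 d electrons.
Octahedral (high-spin): t2g^3 e_g^1, CFSE = 3(−0.4) + 1(+0.6) = -0.6Δo = -0.6 × 11260 = -6756 cm⁻¹.
Tetrahedral e^2 t2^2 gives -0.4Δₜ = -0.4 × (4/9) × 11260 = -2002 cm⁻¹.
OSPE = CFSE(oct) − CFSE(tet) = -6756 − (-2002) = -4754 cm⁻¹.

-4754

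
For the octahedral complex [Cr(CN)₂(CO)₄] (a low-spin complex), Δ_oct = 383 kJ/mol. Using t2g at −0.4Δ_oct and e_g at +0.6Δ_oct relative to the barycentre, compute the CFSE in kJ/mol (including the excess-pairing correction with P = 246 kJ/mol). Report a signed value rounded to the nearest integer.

Ligand charges: 2×(-1) from CN⁻ and 4×(+0) from CO sum to -2; with overall charge +0, Cr is +2.
Group 6 minus oxidation state +2 gives a d⁴ configuration for Cr²⁺.
Configuration: t2g^4 e_g^0.
Orbital CFSE = 4(-0.4) + 0(0.6) = -1.6Δ_oct = -1.6 × 383 = -613 kJ/mol.
High-spin d⁴ would be t2g^3 e_g^1 with 0 pairs; low-spin has 1, so 1 excess pair costs +1P = +246 kJ/mol.
Overall CFSE = -613 + 246 = -367 kJ/mol.

-367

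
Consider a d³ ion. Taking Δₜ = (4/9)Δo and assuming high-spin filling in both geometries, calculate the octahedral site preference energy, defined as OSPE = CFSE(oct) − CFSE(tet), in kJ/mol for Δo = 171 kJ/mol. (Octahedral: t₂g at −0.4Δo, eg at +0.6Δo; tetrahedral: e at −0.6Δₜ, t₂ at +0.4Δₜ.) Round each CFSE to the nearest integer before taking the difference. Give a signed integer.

-144

Octahedral high-spin t₂g³ eg⁰: CFSE = -1.2 × 171 = -205 kJ/mol.
In a tetrahedral site the filling is e² t₂¹: CFSE(tet) = -0.8Δₜ = -0.8 × (4/9)(171) = -61 kJ/mol.
OSPE = CFSE(oct) − CFSE(tet) = -205 − (-61) = -144 kJ/mol.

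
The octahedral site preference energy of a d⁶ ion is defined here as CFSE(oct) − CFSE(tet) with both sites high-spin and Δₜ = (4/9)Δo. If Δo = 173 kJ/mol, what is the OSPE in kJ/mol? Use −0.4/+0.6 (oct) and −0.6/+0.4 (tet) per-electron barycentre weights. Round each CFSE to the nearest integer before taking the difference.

Octahedral (high-spin): t2g^4 e_g^2, CFSE = 4(−0.4) + 2(+0.6) = -0.4Δo = -0.4 × 173 = -69 kJ/mol.
Tetrahedral e^3 t2^3 gives -0.6Δₜ = -0.6 × (4/9) × 173 = -46 kJ/mol.
Subtracting, OSPE = -69 − (-46) = -23 kJ/mol.

-23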